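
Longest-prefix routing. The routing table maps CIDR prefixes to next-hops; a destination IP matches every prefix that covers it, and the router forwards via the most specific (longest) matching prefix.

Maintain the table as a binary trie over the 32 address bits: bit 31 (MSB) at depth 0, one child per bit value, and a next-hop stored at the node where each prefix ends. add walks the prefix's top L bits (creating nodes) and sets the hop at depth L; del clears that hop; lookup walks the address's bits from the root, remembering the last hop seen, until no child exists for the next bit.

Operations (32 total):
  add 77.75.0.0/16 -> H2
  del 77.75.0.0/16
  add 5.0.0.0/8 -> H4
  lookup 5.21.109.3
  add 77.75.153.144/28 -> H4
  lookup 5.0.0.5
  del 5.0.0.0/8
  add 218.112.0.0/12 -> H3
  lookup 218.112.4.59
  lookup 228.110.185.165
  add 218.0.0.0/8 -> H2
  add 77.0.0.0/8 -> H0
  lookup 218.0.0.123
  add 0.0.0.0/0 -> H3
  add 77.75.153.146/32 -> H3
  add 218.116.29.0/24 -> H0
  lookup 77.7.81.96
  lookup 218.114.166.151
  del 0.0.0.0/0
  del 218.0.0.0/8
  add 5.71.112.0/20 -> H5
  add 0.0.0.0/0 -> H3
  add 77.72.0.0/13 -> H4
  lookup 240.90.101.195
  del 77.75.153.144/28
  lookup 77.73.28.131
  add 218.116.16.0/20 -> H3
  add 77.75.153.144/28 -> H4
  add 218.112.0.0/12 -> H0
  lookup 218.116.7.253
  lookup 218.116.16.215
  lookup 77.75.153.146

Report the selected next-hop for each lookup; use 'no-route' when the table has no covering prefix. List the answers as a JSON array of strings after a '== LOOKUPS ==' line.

Process each operation:
  + 77.75.0.0/16 (H2) depth=16
  - 77.75.0.0/16 clear@16
  + 5.0.0.0/8 (H4) depth=8
  Q 5.21.109.3: descend 00000101 ; hops seen [H4] ; pick H4
  + 77.75.153.144/28 (H4) depth=28
  Q 5.0.0.5: descend 00000101 ; hops seen [H4] ; pick H4
  - 5.0.0.0/8 clear@8
  + 218.112.0.0/12 (H3) depth=12
  Q 218.112.4.59: descend 110110100111 ; hops seen [H3] ; pick H3
  Q 228.110.185.165: descend 11 ; hops seen [∅] ; pick no-route
  + 218.0.0.0/8 (H2) depth=8
  + 77.0.0.0/8 (H0) depth=8
  Q 218.0.0.123: descend 110110100 ; hops seen [H2] ; pick H2
  + 0.0.0.0/0 (H3) depth=0
  + 77.75.153.146/32 (H3) depth=32
  + 218.116.29.0/24 (H0) depth=24
  Q 77.7.81.96: descend 010011010 ; hops seen [H3,H0] ; pick H0
  Q 218.114.166.151: descend 1101101001110 ; hops seen [H3,H2,H3] ; pick H3
  - 0.0.0.0/0 clear@0
  - 218.0.0.0/8 clear@8
  + 5.71.112.0/20 (H5) depth=20
  + 0.0.0.0/0 (H3) depth=0
  + 77.72.0.0/13 (H4) depth=13
  Q 240.90.101.195: descend 11 ; hops seen [H3] ; pick H3
  - 77.75.153.144/28 clear@28
  Q 77.73.28.131: descend 01001101010010 ; hops seen [H3,H0,H4] ; pick H4
  + 218.116.16.0/20 (H3) depth=20
  + 77.75.153.144/28 (H4) depth=28
  + 218.112.0.0/12 (H0) depth=12
  Q 218.116.7.253: descend 1101101001110100000 ; hops seen [H3,H0] ; pick H0
  Q 218.116.16.215: descend 11011010011101000001 ; hops seen [H3,H0,H3] ; pick H3
  Q 77.75.153.146: descend 01001101010010111001100110010010 ; hops seen [H3,H0,H4,H4,H3] ; pick H3

== LOOKUPS ==
["H4","H4","H3","no-route","H2","H0","H3","H3","H4","H0","H3","H3"]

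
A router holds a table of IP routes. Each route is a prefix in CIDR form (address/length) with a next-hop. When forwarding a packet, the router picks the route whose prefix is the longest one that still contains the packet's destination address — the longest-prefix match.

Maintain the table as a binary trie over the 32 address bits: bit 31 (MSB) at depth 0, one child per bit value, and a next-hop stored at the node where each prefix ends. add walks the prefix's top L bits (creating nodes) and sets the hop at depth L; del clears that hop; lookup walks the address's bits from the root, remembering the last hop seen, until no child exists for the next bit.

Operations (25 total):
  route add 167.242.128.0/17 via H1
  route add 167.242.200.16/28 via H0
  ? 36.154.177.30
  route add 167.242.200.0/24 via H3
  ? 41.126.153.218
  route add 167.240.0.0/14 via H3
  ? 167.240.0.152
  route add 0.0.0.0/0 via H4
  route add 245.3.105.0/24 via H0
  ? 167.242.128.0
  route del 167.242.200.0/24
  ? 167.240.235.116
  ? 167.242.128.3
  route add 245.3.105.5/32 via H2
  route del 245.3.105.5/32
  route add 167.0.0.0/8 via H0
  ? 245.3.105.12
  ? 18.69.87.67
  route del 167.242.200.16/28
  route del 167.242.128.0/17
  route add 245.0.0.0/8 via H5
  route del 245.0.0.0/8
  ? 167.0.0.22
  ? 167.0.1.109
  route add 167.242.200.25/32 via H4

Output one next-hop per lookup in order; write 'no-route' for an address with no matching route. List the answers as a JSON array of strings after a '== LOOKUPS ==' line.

Trace:
  + 167.242.128.0/17 (H1) depth=17
  + 167.242.200.16/28 (H0) depth=28
  lookup 36.154.177.30: bits ε walk d0:- -> no-route
  + 167.242.200.0/24 (H3) depth=24
  lookup 41.126.153.218: bits ε walk d0:- -> no-route
  + 167.240.0.0/14 (H3) depth=14
  lookup 167.240.0.152: bits 10100111111100 walk d0:-→d1:-→d2:-→d3:-→d4:-→d5:-→d6:-→d7:-→d8:-→d9:-→d10:-→d11:-→d12:-→d13:-→d14:H3 -> H3
  + 0.0.0.0/0 (H4) depth=0
  + 245.3.105.0/24 (H0) depth=24
  lookup 167.242.128.0: bits 10100111111100101 walk d0:H4→d1:-→d2:-→d3:-→d4:-→d5:-→d6:-→d7:-→d8:-→d9:-→d10:-→d11:-→d12:-→d13:-→d14:H3→d15:-→d16:-→d17:H1 -> H1
  - 167.242.200.0/24 clear@24
  lookup 167.240.235.116: bits 10100111111100 walk d0:H4→d1:-→d2:-→d3:-→d4:-→d5:-→d6:-→d7:-→d8:-→d9:-→d10:-→d11:-→d12:-→d13:-→d14:H3 -> H3
  lookup 167.242.128.3: bits 10100111111100101 walk d0:H4→d1:-→d2:-→d3:-→d4:-→d5:-→d6:-→d7:-→d8:-→d9:-→d10:-→d11:-→d12:-→d13:-→d14:H3→d15:-→d16:-→d17:H1 -> H1
  + 245.3.105.5/32 (H2) depth=32
  - 245.3.105.5/32 clear@32
  + 167.0.0.0/8 (H0) depth=8
  lookup 245.3.105.12: bits 1111010100000011011010010000 walk d0:H4→d1:-→d2:-→d3:-→d4:-→d5:-→d6:-→d7:-→d8:-→d9:-→d10:-→d11:-→d12:-→d13:-→d14:-→d15:-→d16:-→d17:-→d18:-→d19:-→d20:-→d21:-→d22:-→d23:-→d24:H0→d25:-→d26:-→d27:-→d28:- -> H0
  lookup 18.69.87.67: bits ε walk d0:H4 -> H4
  - 167.242.200.16/28 clear@28
  - 167.242.128.0/17 clear@17
  + 245.0.0.0/8 (H5) depth=8
  - 245.0.0.0/8 clear@8
  lookup 167.0.0.22: bits 10100111 walk d0:H4→d1:-→d2:-→d3:-→d4:-→d5:-→d6:-→d7:-→d8:H0 -> H0
  lookup 167.0.1.109: bits 10100111 walk d0:H4→d1:-→d2:-→d3:-→d4:-→d5:-→d6:-→d7:-→d8:H0 -> H0
  + 167.242.200.25/32 (H4) depth=32

== LOOKUPS ==
["no-route","no-route","H3","H1","H3","H1","H0","H4","H0","H0"]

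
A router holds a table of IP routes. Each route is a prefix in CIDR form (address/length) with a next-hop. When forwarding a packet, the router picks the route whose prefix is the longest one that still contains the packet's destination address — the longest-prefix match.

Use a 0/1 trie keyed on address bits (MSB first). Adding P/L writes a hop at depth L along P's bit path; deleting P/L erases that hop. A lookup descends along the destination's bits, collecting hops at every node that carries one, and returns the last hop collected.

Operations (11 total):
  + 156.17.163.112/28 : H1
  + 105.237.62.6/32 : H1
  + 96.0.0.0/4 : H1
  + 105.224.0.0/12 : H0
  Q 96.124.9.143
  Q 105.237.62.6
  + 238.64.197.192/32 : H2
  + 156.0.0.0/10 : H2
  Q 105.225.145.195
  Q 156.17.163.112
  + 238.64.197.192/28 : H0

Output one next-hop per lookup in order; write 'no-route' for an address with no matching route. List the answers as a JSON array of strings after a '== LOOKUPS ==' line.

Trace:
  add 156.17.163.112/28 -> H1 at depth 28
  add 105.237.62.6/32 -> H1 at depth 32
  add 96.0.0.0/4 -> H1 at depth 4
  add 105.224.0.0/12 -> H0 at depth 12
  Q 96.124.9.143: descend 0110 ; hops seen [H1] ; pick H1
  Q 105.237.62.6: descend 01101001111011010011111000000110 ; hops seen [H1,H0,H1] ; pick H1
  add 238.64.197.192/32 -> H2 at depth 32
  add 156.0.0.0/10 -> H2 at depth 10
  Q 105.225.145.195: descend 011010011110 ; hops seen [H1,H0] ; pick H0
  Q 156.17.163.112: descend 1001110000010001101000110111 ; hops seen [H2,H1] ; pick H1
  add 238.64.197.192/28 -> H0 at depth 28

== LOOKUPS ==
["H1","H1","H0","H1"]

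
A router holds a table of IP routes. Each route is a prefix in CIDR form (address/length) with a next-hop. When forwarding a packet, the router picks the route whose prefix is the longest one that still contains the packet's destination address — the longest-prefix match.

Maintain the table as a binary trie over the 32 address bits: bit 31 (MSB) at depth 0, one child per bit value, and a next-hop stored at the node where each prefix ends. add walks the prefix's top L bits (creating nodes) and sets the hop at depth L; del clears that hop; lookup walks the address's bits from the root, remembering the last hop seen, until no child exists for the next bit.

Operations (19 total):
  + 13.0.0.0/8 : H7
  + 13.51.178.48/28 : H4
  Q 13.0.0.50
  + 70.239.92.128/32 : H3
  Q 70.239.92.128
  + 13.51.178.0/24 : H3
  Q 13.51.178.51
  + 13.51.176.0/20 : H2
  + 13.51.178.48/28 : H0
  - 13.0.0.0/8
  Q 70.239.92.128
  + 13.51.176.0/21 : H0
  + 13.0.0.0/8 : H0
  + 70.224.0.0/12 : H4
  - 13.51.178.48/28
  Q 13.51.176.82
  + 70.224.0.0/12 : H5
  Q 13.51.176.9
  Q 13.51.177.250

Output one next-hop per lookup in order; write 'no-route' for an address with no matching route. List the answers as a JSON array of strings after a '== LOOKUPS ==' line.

Trace:
  add 13.0.0.0/8 -> H7 at depth 8
  add 13.51.178.48/28 -> H4 at depth 28
  lookup 13.0.0.50: bits 0000110100 walk d0:-→d1:-→d2:-→d3:-→d4:-→d5:-→d6:-→d7:-→d8:H7→d9:-→d10:- -> H7
  add 70.239.92.128/32 -> H3 at depth 32
  lookup 70.239.92.128: bits 01000110111011110101110010000000 walk d0:-→d1:-→d2:-→d3:-→d4:-→d5:-→d6:-→d7:-→d8:-→d9:-→d10:-→d11:-→d12:-→d13:-→d14:-→d15:-→d16:-→d17:-→d18:-→d19:-→d20:-→d21:-→d22:-→d23:-→d24:-→d25:-→d26:-→d27:-→d28:-→d29:-→d30:-→d31:-→d32:H3 -> H3
  add 13.51.178.0/24 -> H3 at depth 24
  lookup 13.51.178.51: bits 0000110100110011101100100011 walk d0:-→d1:-→d2:-→d3:-→d4:-→d5:-→d6:-→d7:-→d8:H7→d9:-→d10:-→d11:-→d12:-→d13:-→d14:-→d15:-→d16:-→d17:-→d18:-→d19:-→d20:-→d21:-→d22:-→d23:-→d24:H3→d25:-→d26:-→d27:-→d28:H4 -> H4
  add 13.51.176.0/20 -> H2 at depth 20
  add 13.51.178.48/28 -> H0 at depth 28
  - 13.0.0.0/8 clear@8
  lookup 70.239.92.128: bits 01000110111011110101110010000000 walk d0:-→d1:-→d2:-→d3:-→d4:-→d5:-→d6:-→d7:-→d8:-→d9:-→d10:-→d11:-→d12:-→d13:-→d14:-→d15:-→d16:-→d17:-→d18:-→d19:-→d20:-→d21:-→d22:-→d23:-→d24:-→d25:-→d26:-→d27:-→d28:-→d29:-→d30:-→d31:-→d32:H3 -> H3
  add 13.51.176.0/21 -> H0 at depth 21
  add 13.0.0.0/8 -> H0 at depth 8
  add 70.224.0.0/12 -> H4 at depth 12
  - 13.51.178.48/28 clear@28
  lookup 13.51.176.82: bits 0000110100110011101100 walk d0:-→d1:-→d2:-→d3:-→d4:-→d5:-→d6:-→d7:-→d8:H0→d9:-→d10:-→d11:-→d12:-→d13:-→d14:-→d15:-→d16:-→d17:-→d18:-→d19:-→d20:H2→d21:H0→d22:- -> H0
  add 70.224.0.0/12 -> H5 at depth 12
  lookup 13.51.176.9: bits 0000110100110011101100 walk d0:-→d1:-→d2:-→d3:-→d4:-→d5:-→d6:-→d7:-→d8:H0→d9:-→d10:-→d11:-→d12:-→d13:-→d14:-→d15:-→d16:-→d17:-→d18:-→d19:-→d20:H2→d21:H0→d22:- -> H0
  lookup 13.51.177.250: bits 0000110100110011101100 walk d0:-→d1:-→d2:-→d3:-→d4:-→d5:-→d6:-→d7:-→d8:H0→d9:-→d10:-→d11:-→d12:-→d13:-→d14:-→d15:-→d16:-→d17:-→d18:-→d19:-→d20:H2→d21:H0→d22:- -> H0

== LOOKUPS ==
["H7","H3","H4","H3","H0","H0","H0"]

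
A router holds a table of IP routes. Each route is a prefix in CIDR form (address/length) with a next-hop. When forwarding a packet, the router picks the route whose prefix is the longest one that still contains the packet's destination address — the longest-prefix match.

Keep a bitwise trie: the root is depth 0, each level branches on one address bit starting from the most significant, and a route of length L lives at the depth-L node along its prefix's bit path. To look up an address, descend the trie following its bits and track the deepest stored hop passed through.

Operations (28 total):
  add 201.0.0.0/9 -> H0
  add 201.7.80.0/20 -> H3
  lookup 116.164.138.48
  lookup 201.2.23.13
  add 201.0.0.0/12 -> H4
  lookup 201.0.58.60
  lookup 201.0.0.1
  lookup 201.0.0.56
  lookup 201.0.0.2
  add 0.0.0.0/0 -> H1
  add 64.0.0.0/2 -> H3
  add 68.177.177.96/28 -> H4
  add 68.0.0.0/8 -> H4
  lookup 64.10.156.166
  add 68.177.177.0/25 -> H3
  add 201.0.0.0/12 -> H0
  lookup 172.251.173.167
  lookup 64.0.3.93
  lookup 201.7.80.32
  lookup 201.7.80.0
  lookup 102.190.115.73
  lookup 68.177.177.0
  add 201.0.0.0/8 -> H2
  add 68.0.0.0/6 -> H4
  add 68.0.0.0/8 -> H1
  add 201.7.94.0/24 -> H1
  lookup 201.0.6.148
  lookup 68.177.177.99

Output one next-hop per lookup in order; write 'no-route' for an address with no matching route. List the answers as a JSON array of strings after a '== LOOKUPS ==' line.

Trace:
  + 201.0.0.0/9 (H0) depth=9
  + 201.7.80.0/20 (H3) depth=20
  ? 116.164.138.48  path d0:-  best=no-route
  ? 201.2.23.13  path d0:-→d1:-→d2:-→d3:-→d4:-→d5:-→d6:-→d7:-→d8:-→d9:H0→d10:-→d11:-→d12:-→d13:-  best=H0
  + 201.0.0.0/12 (H4) depth=12
  ? 201.0.58.60  path d0:-→d1:-→d2:-→d3:-→d4:-→d5:-→d6:-→d7:-→d8:-→d9:H0→d10:-→d11:-→d12:H4→d13:-  best=H4
  ? 201.0.0.1  path d0:-→d1:-→d2:-→d3:-→d4:-→d5:-→d6:-→d7:-→d8:-→d9:H0→d10:-→d11:-→d12:H4→d13:-  best=H4
  ? 201.0.0.56  path d0:-→d1:-→d2:-→d3:-→d4:-→d5:-→d6:-→d7:-→d8:-→d9:H0→d10:-→d11:-→d12:H4→d13:-  best=H4
  ? 201.0.0.2  path d0:-→d1:-→d2:-→d3:-→d4:-→d5:-→d6:-→d7:-→d8:-→d9:H0→d10:-→d11:-→d12:H4→d13:-  best=H4
  + 0.0.0.0/0 (H1) depth=0
  + 64.0.0.0/2 (H3) depth=2
  + 68.177.177.96/28 (H4) depth=28
  + 68.0.0.0/8 (H4) depth=8
  ? 64.10.156.166  path d0:H1→d1:-→d2:H3→d3:-→d4:-→d5:-  best=H3
  + 68.177.177.0/25 (H3) depth=25
  + 201.0.0.0/12 (H0) depth=12
  ? 172.251.173.167  path d0:H1→d1:-  best=H1
  ? 64.0.3.93  path d0:H1→d1:-→d2:H3→d3:-→d4:-→d5:-  best=H3
  ? 201.7.80.32  path d0:H1→d1:-→d2:-→d3:-→d4:-→d5:-→d6:-→d7:-→d8:-→d9:H0→d10:-→d11:-→d12:H0→d13:-→d14:-→d15:-→d16:-→d17:-→d18:-→d19:-→d20:H3  best=H3
  ? 201.7.80.0  path d0:H1→d1:-→d2:-→d3:-→d4:-→d5:-→d6:-→d7:-→d8:-→d9:H0→d10:-→d11:-→d12:H0→d13:-→d14:-→d15:-→d16:-→d17:-→d18:-→d19:-→d20:H3  best=H3
  ? 102.190.115.73  path d0:H1→d1:-→d2:H3  best=H3
  ? 68.177.177.0  path d0:H1→d1:-→d2:H3→d3:-→d4:-→d5:-→d6:-→d7:-→d8:H4→d9:-→d10:-→d11:-→d12:-→d13:-→d14:-→d15:-→d16:-→d17:-→d18:-→d19:-→d20:-→d21:-→d22:-→d23:-→d24:-→d25:H3  best=H3
  + 201.0.0.0/8 (H2) depth=8
  + 68.0.0.0/6 (H4) depth=6
  + 68.0.0.0/8 (H1) depth=8
  + 201.7.94.0/24 (H1) depth=24
  ? 201.0.6.148  path d0:H1→d1:-→d2:-→d3:-→d4:-→d5:-→d6:-→d7:-→d8:H2→d9:H0→d10:-→d11:-→d12:H0→d13:-  best=H0
  ? 68.177.177.99  path d0:H1→d1:-→d2:H3→d3:-→d4:-→d5:-→d6:H4→d7:-→d8:H1→d9:-→d10:-→d11:-→d12:-→d13:-→d14:-→d15:-→d16:-→d17:-→d18:-→d19:-→d20:-→d21:-→d22:-→d23:-→d24:-→d25:H3→d26:-→d27:-→d28:H4  best=H4

== LOOKUPS ==
["no-route","H0","H4","H4","H4","H4","H3","H1","H3","H3","H3","H3","H3","H0","H4"]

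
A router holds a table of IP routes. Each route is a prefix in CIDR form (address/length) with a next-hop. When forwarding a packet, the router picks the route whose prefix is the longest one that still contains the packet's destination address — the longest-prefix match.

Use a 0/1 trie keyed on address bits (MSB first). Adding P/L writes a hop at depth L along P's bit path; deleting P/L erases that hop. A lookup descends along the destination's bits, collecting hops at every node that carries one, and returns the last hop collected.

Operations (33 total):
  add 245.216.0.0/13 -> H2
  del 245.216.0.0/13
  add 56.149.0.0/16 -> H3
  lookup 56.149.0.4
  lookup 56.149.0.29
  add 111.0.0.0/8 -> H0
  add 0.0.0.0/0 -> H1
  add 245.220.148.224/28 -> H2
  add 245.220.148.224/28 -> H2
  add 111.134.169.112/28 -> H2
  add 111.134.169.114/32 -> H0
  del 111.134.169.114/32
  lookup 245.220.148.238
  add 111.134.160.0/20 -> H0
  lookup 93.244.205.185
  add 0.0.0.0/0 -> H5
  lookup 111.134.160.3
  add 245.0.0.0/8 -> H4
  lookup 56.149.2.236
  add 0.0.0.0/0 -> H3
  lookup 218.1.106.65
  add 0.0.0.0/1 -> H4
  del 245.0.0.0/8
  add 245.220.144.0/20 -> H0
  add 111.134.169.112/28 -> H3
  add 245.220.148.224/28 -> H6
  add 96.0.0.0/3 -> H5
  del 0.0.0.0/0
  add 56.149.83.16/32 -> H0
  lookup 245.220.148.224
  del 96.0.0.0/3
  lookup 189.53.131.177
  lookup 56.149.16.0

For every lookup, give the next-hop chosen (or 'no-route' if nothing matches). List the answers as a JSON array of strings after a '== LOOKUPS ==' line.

Trace:
  + 245.216.0.0/13 (H2) depth=13
  - 245.216.0.0/13 clear@13
  + 56.149.0.0/16 (H3) depth=16
  Q 56.149.0.4: descend 0011100010010101 ; hops seen [H3] ; pick H3
  Q 56.149.0.29: descend 0011100010010101 ; hops seen [H3] ; pick H3
  + 111.0.0.0/8 (H0) depth=8
  + 0.0.0.0/0 (H1) depth=0
  + 245.220.148.224/28 (H2) depth=28
  + 245.220.148.224/28 (H2) depth=28
  + 111.134.169.112/28 (H2) depth=28
  + 111.134.169.114/32 (H0) depth=32
  - 111.134.169.114/32 clear@32
  Q 245.220.148.238: descend 1111010111011100100101001110 ; hops seen [H1,H2] ; pick H2
  + 111.134.160.0/20 (H0) depth=20
  Q 93.244.205.185: descend 01 ; hops seen [H1] ; pick H1
  + 0.0.0.0/0 (H5) depth=0
  Q 111.134.160.3: descend 01101111100001101010 ; hops seen [H5,H0,H0] ; pick H0
  + 245.0.0.0/8 (H4) depth=8
  Q 56.149.2.236: descend 0011100010010101 ; hops seen [H5,H3] ; pick H3
  + 0.0.0.0/0 (H3) depth=0
  Q 218.1.106.65: descend 11 ; hops seen [H3] ; pick H3
  + 0.0.0.0/1 (H4) depth=1
  - 245.0.0.0/8 clear@8
  + 245.220.144.0/20 (H0) depth=20
  + 111.134.169.112/28 (H3) depth=28
  + 245.220.148.224/28 (H6) depth=28
  + 96.0.0.0/3 (H5) depth=3
  - 0.0.0.0/0 clear@0
  + 56.149.83.16/32 (H0) depth=32
  Q 245.220.148.224: descend 1111010111011100100101001110 ; hops seen [H0,H6] ; pick H6
  - 96.0.0.0/3 clear@3
  Q 189.53.131.177: descend 1 ; hops seen [∅] ; pick no-route
  Q 56.149.16.0: descend 00111000100101010 ; hops seen [H4,H3] ; pick H3

== LOOKUPS ==
["H3","H3","H2","H1","H0","H3","H3","H6","no-route","H3"]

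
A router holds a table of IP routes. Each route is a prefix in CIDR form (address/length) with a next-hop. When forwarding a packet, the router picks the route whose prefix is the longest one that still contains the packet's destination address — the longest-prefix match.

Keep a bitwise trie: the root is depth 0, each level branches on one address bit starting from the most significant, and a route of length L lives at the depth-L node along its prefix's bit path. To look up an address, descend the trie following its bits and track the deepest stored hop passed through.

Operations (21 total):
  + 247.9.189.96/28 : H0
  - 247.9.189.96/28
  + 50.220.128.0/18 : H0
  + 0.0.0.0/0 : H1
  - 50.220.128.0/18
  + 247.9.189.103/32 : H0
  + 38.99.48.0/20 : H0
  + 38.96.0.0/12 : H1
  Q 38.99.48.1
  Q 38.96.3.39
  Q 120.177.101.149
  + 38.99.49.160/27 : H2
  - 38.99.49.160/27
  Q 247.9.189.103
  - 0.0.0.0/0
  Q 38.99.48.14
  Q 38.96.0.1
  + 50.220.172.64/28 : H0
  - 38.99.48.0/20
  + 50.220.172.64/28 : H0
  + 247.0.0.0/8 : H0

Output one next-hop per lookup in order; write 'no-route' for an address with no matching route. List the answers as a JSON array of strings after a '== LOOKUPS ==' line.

Process each operation:
  add 247.9.189.96/28 -> H0 at depth 28
  - 247.9.189.96/28 clear@28
  add 50.220.128.0/18 -> H0 at depth 18
  add 0.0.0.0/0 -> H1 at depth 0
  - 50.220.128.0/18 clear@18
  add 247.9.189.103/32 -> H0 at depth 32
  add 38.99.48.0/20 -> H0 at depth 20
  add 38.96.0.0/12 -> H1 at depth 12
  Q 38.99.48.1: descend 00100110011000110011 ; hops seen [H1,H1,H0] ; pick H0
  Q 38.96.3.39: descend 00100110011000 ; hops seen [H1,H1] ; pick H1
  Q 120.177.101.149: descend 0 ; hops seen [H1] ; pick H1
  add 38.99.49.160/27 -> H2 at depth 27
  - 38.99.49.160/27 clear@27
  Q 247.9.189.103: descend 11110111000010011011110101100111 ; hops seen [H1,H0] ; pick H0
  - 0.0.0.0/0 clear@0
  Q 38.99.48.14: descend 00100110011000110011000 ; hops seen [H1,H0] ; pick H0
  Q 38.96.0.1: descend 00100110011000 ; hops seen [H1] ; pick H1
  add 50.220.172.64/28 -> H0 at depth 28
  - 38.99.48.0/20 clear@20
  add 50.220.172.64/28 -> H0 at depth 28
  add 247.0.0.0/8 -> H0 at depth 8

== LOOKUPS ==
["H0","H1","H1","H0","H0","H1"]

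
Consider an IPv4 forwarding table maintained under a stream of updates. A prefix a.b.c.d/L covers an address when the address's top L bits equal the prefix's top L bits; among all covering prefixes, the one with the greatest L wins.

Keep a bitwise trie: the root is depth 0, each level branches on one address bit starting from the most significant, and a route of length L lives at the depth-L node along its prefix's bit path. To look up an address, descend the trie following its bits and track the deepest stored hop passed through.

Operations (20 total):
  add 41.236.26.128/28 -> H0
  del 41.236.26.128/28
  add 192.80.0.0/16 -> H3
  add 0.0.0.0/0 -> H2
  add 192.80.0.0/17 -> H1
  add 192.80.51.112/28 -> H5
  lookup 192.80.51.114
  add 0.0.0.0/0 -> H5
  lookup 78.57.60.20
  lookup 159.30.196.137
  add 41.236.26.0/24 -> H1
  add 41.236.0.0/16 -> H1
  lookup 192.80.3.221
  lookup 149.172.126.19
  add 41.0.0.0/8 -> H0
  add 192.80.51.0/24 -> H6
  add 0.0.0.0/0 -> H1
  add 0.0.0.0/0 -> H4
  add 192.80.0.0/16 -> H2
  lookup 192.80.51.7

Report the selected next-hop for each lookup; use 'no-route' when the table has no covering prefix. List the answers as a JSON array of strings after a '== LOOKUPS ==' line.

Trace:
  add 41.236.26.128/28 -> H0 at depth 28
  del 41.236.26.128/28 (clear depth 28)
  add 192.80.0.0/16 -> H3 at depth 16
  add 0.0.0.0/0 -> H2 at depth 0
  add 192.80.0.0/17 -> H1 at depth 17
  add 192.80.51.112/28 -> H5 at depth 28
  Q 192.80.51.114: descend 1100000001010000001100110111 ; hops seen [H2,H3,H1,H5] ; pick H5
  add 0.0.0.0/0 -> H5 at depth 0
  Q 78.57.60.20: descend 0 ; hops seen [H5] ; pick H5
  Q 159.30.196.137: descend 1 ; hops seen [H5] ; pick H5
  add 41.236.26.0/24 -> H1 at depth 24
  add 41.236.0.0/16 -> H1 at depth 16
  Q 192.80.3.221: descend 110000000101000000 ; hops seen [H5,H3,H1] ; pick H1
  Q 149.172.126.19: descend 1 ; hops seen [H5] ; pick H5
  add 41.0.0.0/8 -> H0 at depth 8
  add 192.80.51.0/24 -> H6 at depth 24
  add 0.0.0.0/0 -> H1 at depth 0
  add 0.0.0.0/0 -> H4 at depth 0
  add 192.80.0.0/16 -> H2 at depth 16
  Q 192.80.51.7: descend 1100000001010000001100110 ; hops seen [H4,H2,H1,H6] ; pick H6

== LOOKUPS ==
["H5","H5","H5","H1","H5","H6"]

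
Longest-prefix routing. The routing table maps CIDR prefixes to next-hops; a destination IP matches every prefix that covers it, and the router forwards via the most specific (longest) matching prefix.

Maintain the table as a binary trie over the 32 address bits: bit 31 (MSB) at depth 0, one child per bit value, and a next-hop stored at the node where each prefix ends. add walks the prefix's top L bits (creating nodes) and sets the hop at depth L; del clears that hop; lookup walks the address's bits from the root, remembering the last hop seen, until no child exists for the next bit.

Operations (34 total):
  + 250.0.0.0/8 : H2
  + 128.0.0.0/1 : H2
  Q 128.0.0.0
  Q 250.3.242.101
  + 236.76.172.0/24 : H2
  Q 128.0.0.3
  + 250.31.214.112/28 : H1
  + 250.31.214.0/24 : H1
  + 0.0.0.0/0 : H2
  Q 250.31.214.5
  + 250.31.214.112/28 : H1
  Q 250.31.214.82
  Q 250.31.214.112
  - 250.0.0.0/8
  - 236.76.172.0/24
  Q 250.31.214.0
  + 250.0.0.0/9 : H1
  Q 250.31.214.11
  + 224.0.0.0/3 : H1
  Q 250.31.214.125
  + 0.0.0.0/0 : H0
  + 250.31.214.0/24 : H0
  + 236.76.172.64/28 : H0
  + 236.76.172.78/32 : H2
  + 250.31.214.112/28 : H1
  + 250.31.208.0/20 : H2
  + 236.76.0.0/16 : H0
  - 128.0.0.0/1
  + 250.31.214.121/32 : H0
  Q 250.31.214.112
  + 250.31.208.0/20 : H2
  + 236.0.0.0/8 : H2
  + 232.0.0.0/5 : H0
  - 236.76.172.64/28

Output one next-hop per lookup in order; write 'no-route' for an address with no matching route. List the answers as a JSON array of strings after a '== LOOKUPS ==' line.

Trace:
  + 250.0.0.0/8 (H2) depth=8
  + 128.0.0.0/1 (H2) depth=1
  Q 128.0.0.0: descend 1 ; hops seen [H2] ; pick H2
  Q 250.3.242.101: descend 11111010 ; hops seen [H2,H2] ; pick H2
  + 236.76.172.0/24 (H2) depth=24
  Q 128.0.0.3: descend 1 ; hops seen [H2] ; pick H2
  + 250.31.214.112/28 (H1) depth=28
  + 250.31.214.0/24 (H1) depth=24
  + 0.0.0.0/0 (H2) depth=0
  Q 250.31.214.5: descend 1111101000011111110101100 ; hops seen [H2,H2,H2,H1] ; pick H1
  + 250.31.214.112/28 (H1) depth=28
  Q 250.31.214.82: descend 11111010000111111101011001 ; hops seen [H2,H2,H2,H1] ; pick H1
  Q 250.31.214.112: descend 1111101000011111110101100111 ; hops seen [H2,H2,H2,H1,H1] ; pick H1
  del 250.0.0.0/8 (clear depth 8)
  del 236.76.172.0/24 (clear depth 24)
  Q 250.31.214.0: descend 1111101000011111110101100 ; hops seen [H2,H2,H1] ; pick H1
  + 250.0.0.0/9 (H1) depth=9
  Q 250.31.214.11: descend 1111101000011111110101100 ; hops seen [H2,H2,H1,H1] ; pick H1
  + 224.0.0.0/3 (H1) depth=3
  Q 250.31.214.125: descend 1111101000011111110101100111 ; hops seen [H2,H2,H1,H1,H1,H1] ; pick H1
  + 0.0.0.0/0 (H0) depth=0
  + 250.31.214.0/24 (H0) depth=24
  + 236.76.172.64/28 (H0) depth=28
  + 236.76.172.78/32 (H2) depth=32
  + 250.31.214.112/28 (H1) depth=28
  + 250.31.208.0/20 (H2) depth=20
  + 236.76.0.0/16 (H0) depth=16
  del 128.0.0.0/1 (clear depth 1)
  + 250.31.214.121/32 (H0) depth=32
  Q 250.31.214.112: descend 1111101000011111110101100111 ; hops seen [H0,H1,H1,H2,H0,H1] ; pick H1
  + 250.31.208.0/20 (H2) depth=20
  + 236.0.0.0/8 (H2) depth=8
  + 232.0.0.0/5 (H0) depth=5
  del 236.76.172.64/28 (clear depth 28)

== LOOKUPS ==
["H2","H2","H2","H1","H1","H1","H1","H1","H1","H1"]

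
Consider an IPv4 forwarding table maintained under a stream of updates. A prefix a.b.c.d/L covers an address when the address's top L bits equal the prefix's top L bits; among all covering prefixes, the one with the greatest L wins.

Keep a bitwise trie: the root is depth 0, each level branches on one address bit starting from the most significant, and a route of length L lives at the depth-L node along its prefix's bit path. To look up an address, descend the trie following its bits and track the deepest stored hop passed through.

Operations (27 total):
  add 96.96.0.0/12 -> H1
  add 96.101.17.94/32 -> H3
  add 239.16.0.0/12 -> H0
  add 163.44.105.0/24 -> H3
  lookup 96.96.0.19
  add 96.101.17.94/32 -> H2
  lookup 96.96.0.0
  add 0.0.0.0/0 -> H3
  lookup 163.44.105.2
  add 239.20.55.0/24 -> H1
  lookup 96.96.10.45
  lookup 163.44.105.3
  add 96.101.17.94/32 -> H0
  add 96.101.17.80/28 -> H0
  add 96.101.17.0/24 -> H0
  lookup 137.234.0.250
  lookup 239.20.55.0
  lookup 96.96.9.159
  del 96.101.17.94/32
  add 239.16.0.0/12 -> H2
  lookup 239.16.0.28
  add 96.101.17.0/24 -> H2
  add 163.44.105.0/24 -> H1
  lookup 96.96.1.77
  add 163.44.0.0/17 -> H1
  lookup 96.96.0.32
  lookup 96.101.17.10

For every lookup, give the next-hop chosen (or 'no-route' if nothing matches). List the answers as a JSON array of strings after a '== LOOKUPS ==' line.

Process each operation:
  add 96.96.0.0/12 -> H1 at depth 12
  add 96.101.17.94/32 -> H3 at depth 32
  add 239.16.0.0/12 -> H0 at depth 12
  add 163.44.105.0/24 -> H3 at depth 24
  Q 96.96.0.19: descend 0110000001100 ; hops seen [H1] ; pick H1
  add 96.101.17.94/32 -> H2 at depth 32
  Q 96.96.0.0: descend 0110000001100 ; hops seen [H1] ; pick H1
  add 0.0.0.0/0 -> H3 at depth 0
  Q 163.44.105.2: descend 101000110010110001101001 ; hops seen [H3,H3] ; pick H3
  add 239.20.55.0/24 -> H1 at depth 24
  Q 96.96.10.45: descend 0110000001100 ; hops seen [H3,H1] ; pick H1
  Q 163.44.105.3: descend 101000110010110001101001 ; hops seen [H3,H3] ; pick H3
  add 96.101.17.94/32 -> H0 at depth 32
  add 96.101.17.80/28 -> H0 at depth 28
  add 96.101.17.0/24 -> H0 at depth 24
  Q 137.234.0.250: descend 10 ; hops seen [H3] ; pick H3
  Q 239.20.55.0: descend 111011110001010000110111 ; hops seen [H3,H0,H1] ; pick H1
  Q 96.96.9.159: descend 0110000001100 ; hops seen [H3,H1] ; pick H1
  - 96.101.17.94/32 clear@32
  add 239.16.0.0/12 -> H2 at depth 12
  Q 239.16.0.28: descend 1110111100010 ; hops seen [H3,H2] ; pick H2
  add 96.101.17.0/24 -> H2 at depth 24
  add 163.44.105.0/24 -> H1 at depth 24
  Q 96.96.1.77: descend 0110000001100 ; hops seen [H3,H1] ; pick H1
  add 163.44.0.0/17 -> H1 at depth 17
  Q 96.96.0.32: descend 0110000001100 ; hops seen [H3,H1] ; pick H1
  Q 96.101.17.10: descend 0110000001100101000100010 ; hops seen [H3,H1,H2] ; pick H2

== LOOKUPS ==
["H1","H1","H3","H1","H3","H3","H1","H1","H2","H1","H1","H2"]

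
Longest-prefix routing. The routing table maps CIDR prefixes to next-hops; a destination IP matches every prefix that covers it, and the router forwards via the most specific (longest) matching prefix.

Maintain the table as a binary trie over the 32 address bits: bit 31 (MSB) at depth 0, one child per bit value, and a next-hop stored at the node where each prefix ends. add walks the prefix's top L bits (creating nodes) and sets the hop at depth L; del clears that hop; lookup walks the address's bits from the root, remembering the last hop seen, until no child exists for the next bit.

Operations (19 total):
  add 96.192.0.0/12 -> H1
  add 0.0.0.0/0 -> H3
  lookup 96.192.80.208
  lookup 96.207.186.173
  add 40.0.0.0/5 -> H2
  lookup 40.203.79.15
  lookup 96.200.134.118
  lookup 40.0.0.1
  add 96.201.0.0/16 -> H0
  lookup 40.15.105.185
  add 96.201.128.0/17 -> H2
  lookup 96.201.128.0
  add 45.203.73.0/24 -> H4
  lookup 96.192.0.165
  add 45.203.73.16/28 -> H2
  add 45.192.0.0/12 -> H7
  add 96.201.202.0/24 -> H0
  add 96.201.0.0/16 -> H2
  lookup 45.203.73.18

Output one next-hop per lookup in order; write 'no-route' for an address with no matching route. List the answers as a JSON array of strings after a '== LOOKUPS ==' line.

Trace:
  add 96.192.0.0/12 -> H1 at depth 12
  add 0.0.0.0/0 -> H3 at depth 0
  lookup 96.192.80.208: bits 011000001100 walk d0:H3→d1:-→d2:-→d3:-→d4:-→d5:-→d6:-→d7:-→d8:-→d9:-→d10:-→d11:-→d12:H1 -> H1
  lookup 96.207.186.173: bits 011000001100 walk d0:H3→d1:-→d2:-→d3:-→d4:-→d5:-→d6:-→d7:-→d8:-→d9:-→d10:-→d11:-→d12:H1 -> H1
  add 40.0.0.0/5 -> H2 at depth 5
  lookup 40.203.79.15: bits 00101 walk d0:H3→d1:-→d2:-→d3:-→d4:-→d5:H2 -> H2
  lookup 96.200.134.118: bits 011000001100 walk d0:H3→d1:-→d2:-→d3:-→d4:-→d5:-→d6:-→d7:-→d8:-→d9:-→d10:-→d11:-→d12:H1 -> H1
  lookup 40.0.0.1: bits 00101 walk d0:H3→d1:-→d2:-→d3:-→d4:-→d5:H2 -> H2
  add 96.201.0.0/16 -> H0 at depth 16
  lookup 40.15.105.185: bits 00101 walk d0:H3→d1:-→d2:-→d3:-→d4:-→d5:H2 -> H2
  add 96.201.128.0/17 -> H2 at depth 17
  lookup 96.201.128.0: bits 01100000110010011 walk d0:H3→d1:-→d2:-→d3:-→d4:-→d5:-→d6:-→d7:-→d8:-→d9:-→d10:-→d11:-→d12:H1→d13:-→d14:-→d15:-→d16:H0→d17:H2 -> H2
  add 45.203.73.0/24 -> H4 at depth 24
  lookup 96.192.0.165: bits 011000001100 walk d0:H3→d1:-→d2:-→d3:-→d4:-→d5:-→d6:-→d7:-→d8:-→d9:-→d10:-→d11:-→d12:H1 -> H1
  add 45.203.73.16/28 -> H2 at depth 28
  add 45.192.0.0/12 -> H7 at depth 12
  add 96.201.202.0/24 -> H0 at depth 24
  add 96.201.0.0/16 -> H2 at depth 16
  lookup 45.203.73.18: bits 0010110111001011010010010001 walk d0:H3→d1:-→d2:-→d3:-→d4:-→d5:H2→d6:-→d7:-→d8:-→d9:-→d10:-→d11:-→d12:H7→d13:-→d14:-→d15:-→d16:-→d17:-→d18:-→d19:-→d20:-→d21:-→d22:-→d23:-→d24:H4→d25:-→d26:-→d27:-→d28:H2 -> H2

== LOOKUPS ==
["H1","H1","H2","H1","H2","H2","H2","H1","H2"]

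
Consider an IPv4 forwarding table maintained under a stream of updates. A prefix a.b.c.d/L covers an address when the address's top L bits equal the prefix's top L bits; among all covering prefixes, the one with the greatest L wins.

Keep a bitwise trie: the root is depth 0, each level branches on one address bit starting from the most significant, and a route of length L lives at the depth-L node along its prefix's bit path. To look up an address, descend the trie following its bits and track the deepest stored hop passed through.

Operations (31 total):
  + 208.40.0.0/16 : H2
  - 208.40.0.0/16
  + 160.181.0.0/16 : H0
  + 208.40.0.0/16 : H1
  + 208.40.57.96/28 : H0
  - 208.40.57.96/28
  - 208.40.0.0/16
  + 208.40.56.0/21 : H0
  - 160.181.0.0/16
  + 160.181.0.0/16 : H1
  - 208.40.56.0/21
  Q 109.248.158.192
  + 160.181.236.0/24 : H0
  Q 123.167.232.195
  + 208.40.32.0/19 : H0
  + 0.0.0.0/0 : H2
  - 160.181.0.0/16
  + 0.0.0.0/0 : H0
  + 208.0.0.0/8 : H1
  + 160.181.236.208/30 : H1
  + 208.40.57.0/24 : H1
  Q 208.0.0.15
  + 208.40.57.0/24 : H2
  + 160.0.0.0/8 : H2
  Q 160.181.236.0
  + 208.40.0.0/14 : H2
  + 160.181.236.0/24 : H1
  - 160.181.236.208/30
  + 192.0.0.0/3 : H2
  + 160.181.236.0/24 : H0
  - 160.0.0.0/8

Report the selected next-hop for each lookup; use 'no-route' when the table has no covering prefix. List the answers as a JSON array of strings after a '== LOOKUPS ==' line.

Apply in order:
  add 208.40.0.0/16 -> H2 at depth 16
  - 208.40.0.0/16 clear@16
  add 160.181.0.0/16 -> H0 at depth 16
  add 208.40.0.0/16 -> H1 at depth 16
  add 208.40.57.96/28 -> H0 at depth 28
  - 208.40.57.96/28 clear@28
  - 208.40.0.0/16 clear@16
  add 208.40.56.0/21 -> H0 at depth 21
  - 160.181.0.0/16 clear@16
  add 160.181.0.0/16 -> H1 at depth 16
  - 208.40.56.0/21 clear@21
  lookup 109.248.158.192: bits ε walk d0:- -> no-route
  add 160.181.236.0/24 -> H0 at depth 24
  lookup 123.167.232.195: bits ε walk d0:- -> no-route
  add 208.40.32.0/19 -> H0 at depth 19
  add 0.0.0.0/0 -> H2 at depth 0
  - 160.181.0.0/16 clear@16
  add 0.0.0.0/0 -> H0 at depth 0
  add 208.0.0.0/8 -> H1 at depth 8
  add 160.181.236.208/30 -> H1 at depth 30
  add 208.40.57.0/24 -> H1 at depth 24
  lookup 208.0.0.15: bits 1101000000 walk d0:H0→d1:-→d2:-→d3:-→d4:-→d5:-→d6:-→d7:-→d8:H1→d9:-→d10:- -> H1
  add 208.40.57.0/24 -> H2 at depth 24
  add 160.0.0.0/8 -> H2 at depth 8
  lookup 160.181.236.0: bits 101000001011010111101100 walk d0:H0→d1:-→d2:-→d3:-→d4:-→d5:-→d6:-→d7:-→d8:H2→d9:-→d10:-→d11:-→d12:-→d13:-→d14:-→d15:-→d16:-→d17:-→d18:-→d19:-→d20:-→d21:-→d22:-→d23:-→d24:H0 -> H0
  add 208.40.0.0/14 -> H2 at depth 14
  add 160.181.236.0/24 -> H1 at depth 24
  - 160.181.236.208/30 clear@30
  add 192.0.0.0/3 -> H2 at depth 3
  add 160.181.236.0/24 -> H0 at depth 24
  - 160.0.0.0/8 clear@8

== LOOKUPS ==
["no-route","no-route","H1","H0"]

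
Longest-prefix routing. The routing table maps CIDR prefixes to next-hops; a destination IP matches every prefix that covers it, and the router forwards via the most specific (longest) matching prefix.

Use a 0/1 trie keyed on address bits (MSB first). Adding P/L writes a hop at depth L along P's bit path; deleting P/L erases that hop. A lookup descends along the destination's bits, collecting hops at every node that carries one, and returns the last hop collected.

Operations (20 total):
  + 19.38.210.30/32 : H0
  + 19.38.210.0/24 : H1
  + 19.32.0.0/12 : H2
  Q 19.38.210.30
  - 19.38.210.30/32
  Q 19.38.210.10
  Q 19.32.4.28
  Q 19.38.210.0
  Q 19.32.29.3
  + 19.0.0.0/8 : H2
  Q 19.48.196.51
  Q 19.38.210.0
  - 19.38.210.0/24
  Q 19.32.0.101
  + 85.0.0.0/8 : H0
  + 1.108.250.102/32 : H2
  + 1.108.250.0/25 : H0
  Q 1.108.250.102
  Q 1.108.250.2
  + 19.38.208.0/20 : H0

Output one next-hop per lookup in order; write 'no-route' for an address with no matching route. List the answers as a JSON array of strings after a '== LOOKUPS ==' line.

Trace:
  + 19.38.210.30/32 (H0) depth=32
  + 19.38.210.0/24 (H1) depth=24
  + 19.32.0.0/12 (H2) depth=12
  lookup 19.38.210.30: bits 00010011001001101101001000011110 walk d0:-→d1:-→d2:-→d3:-→d4:-→d5:-→d6:-→d7:-→d8:-→d9:-→d10:-→d11:-→d12:H2→d13:-→d14:-→d15:-→d16:-→d17:-→d18:-→d19:-→d20:-→d21:-→d22:-→d23:-→d24:H1→d25:-→d26:-→d27:-→d28:-→d29:-→d30:-→d31:-→d32:H0 -> H0
  - 19.38.210.30/32 clear@32
  lookup 19.38.210.10: bits 000100110010011011010010000 walk d0:-→d1:-→d2:-→d3:-→d4:-→d5:-→d6:-→d7:-→d8:-→d9:-→d10:-→d11:-→d12:H2→d13:-→d14:-→d15:-→d16:-→d17:-→d18:-→d19:-→d20:-→d21:-→d22:-→d23:-→d24:H1→d25:-→d26:-→d27:- -> H1
  lookup 19.32.4.28: bits 0001001100100 walk d0:-→d1:-→d2:-→d3:-→d4:-→d5:-→d6:-→d7:-→d8:-→d9:-→d10:-→d11:-→d12:H2→d13:- -> H2
  lookup 19.38.210.0: bits 000100110010011011010010000 walk d0:-→d1:-→d2:-→d3:-→d4:-→d5:-→d6:-→d7:-→d8:-→d9:-→d10:-→d11:-→d12:H2→d13:-→d14:-→d15:-→d16:-→d17:-→d18:-→d19:-→d20:-→d21:-→d22:-→d23:-→d24:H1→d25:-→d26:-→d27:- -> H1
  lookup 19.32.29.3: bits 0001001100100 walk d0:-→d1:-→d2:-→d3:-→d4:-→d5:-→d6:-→d7:-→d8:-→d9:-→d10:-→d11:-→d12:H2→d13:- -> H2
  + 19.0.0.0/8 (H2) depth=8
  lookup 19.48.196.51: bits 00010011001 walk d0:-→d1:-→d2:-→d3:-→d4:-→d5:-→d6:-→d7:-→d8:H2→d9:-→d10:-→d11:- -> H2
  lookup 19.38.210.0: bits 000100110010011011010010000 walk d0:-→d1:-→d2:-→d3:-→d4:-→d5:-→d6:-→d7:-→d8:H2→d9:-→d10:-→d11:-→d12:H2→d13:-→d14:-→d15:-→d16:-→d17:-→d18:-→d19:-→d20:-→d21:-→d22:-→d23:-→d24:H1→d25:-→d26:-→d27:- -> H1
  - 19.38.210.0/24 clear@24
  lookup 19.32.0.101: bits 0001001100100 walk d0:-→d1:-→d2:-→d3:-→d4:-→d5:-→d6:-→d7:-→d8:H2→d9:-→d10:-→d11:-→d12:H2→d13:- -> H2
  + 85.0.0.0/8 (H0) depth=8
  + 1.108.250.102/32 (H2) depth=32
  + 1.108.250.0/25 (H0) depth=25
  lookup 1.108.250.102: bits 00000001011011001111101001100110 walk d0:-→d1:-→d2:-→d3:-→d4:-→d5:-→d6:-→d7:-→d8:-→d9:-→d10:-→d11:-→d12:-→d13:-→d14:-→d15:-→d16:-→d17:-→d18:-→d19:-→d20:-→d21:-→d22:-→d23:-→d24:-→d25:H0→d26:-→d27:-→d28:-→d29:-→d30:-→d31:-→d32:H2 -> H2
  lookup 1.108.250.2: bits 0000000101101100111110100 walk d0:-→d1:-→d2:-→d3:-→d4:-→d5:-→d6:-→d7:-→d8:-→d9:-→d10:-→d11:-→d12:-→d13:-→d14:-→d15:-→d16:-→d17:-→d18:-→d19:-→d20:-→d21:-→d22:-→d23:-→d24:-→d25:H0 -> H0
  + 19.38.208.0/20 (H0) depth=20

== LOOKUPS ==
["H0","H1","H2","H1","H2","H2","H1","H2","H2","H0"]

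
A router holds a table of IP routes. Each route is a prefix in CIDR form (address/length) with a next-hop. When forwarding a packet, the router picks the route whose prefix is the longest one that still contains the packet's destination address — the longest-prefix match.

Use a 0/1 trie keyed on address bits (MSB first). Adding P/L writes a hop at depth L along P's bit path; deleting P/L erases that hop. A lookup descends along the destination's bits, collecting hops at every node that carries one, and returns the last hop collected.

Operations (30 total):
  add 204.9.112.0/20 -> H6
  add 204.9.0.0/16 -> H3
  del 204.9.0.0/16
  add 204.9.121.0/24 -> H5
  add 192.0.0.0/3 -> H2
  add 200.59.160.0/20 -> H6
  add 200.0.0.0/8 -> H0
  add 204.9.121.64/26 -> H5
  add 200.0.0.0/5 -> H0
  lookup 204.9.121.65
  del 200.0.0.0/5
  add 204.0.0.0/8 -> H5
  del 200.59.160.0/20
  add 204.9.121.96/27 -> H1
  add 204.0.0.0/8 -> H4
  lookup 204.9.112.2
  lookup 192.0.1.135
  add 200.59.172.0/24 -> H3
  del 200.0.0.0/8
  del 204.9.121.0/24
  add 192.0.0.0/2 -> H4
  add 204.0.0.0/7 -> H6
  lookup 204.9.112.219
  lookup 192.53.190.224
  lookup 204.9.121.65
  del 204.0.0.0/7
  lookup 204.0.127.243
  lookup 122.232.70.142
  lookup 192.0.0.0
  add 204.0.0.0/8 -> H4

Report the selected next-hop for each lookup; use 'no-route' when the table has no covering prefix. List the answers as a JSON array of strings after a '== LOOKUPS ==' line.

Process each operation:
  + 204.9.112.0/20 (H6) depth=20
  + 204.9.0.0/16 (H3) depth=16
  - 204.9.0.0/16 clear@16
  + 204.9.121.0/24 (H5) depth=24
  + 192.0.0.0/3 (H2) depth=3
  + 200.59.160.0/20 (H6) depth=20
  + 200.0.0.0/8 (H0) depth=8
  + 204.9.121.64/26 (H5) depth=26
  + 200.0.0.0/5 (H0) depth=5
  lookup 204.9.121.65: bits 11001100000010010111100101 walk d0:-→d1:-→d2:-→d3:H2→d4:-→d5:H0→d6:-→d7:-→d8:-→d9:-→d10:-→d11:-→d12:-→d13:-→d14:-→d15:-→d16:-→d17:-→d18:-→d19:-→d20:H6→d21:-→d22:-→d23:-→d24:H5→d25:-→d26:H5 -> H5
  - 200.0.0.0/5 clear@5
  + 204.0.0.0/8 (H5) depth=8
  - 200.59.160.0/20 clear@20
  + 204.9.121.96/27 (H1) depth=27
  + 204.0.0.0/8 (H4) depth=8
  lookup 204.9.112.2: bits 11001100000010010111 walk d0:-→d1:-→d2:-→d3:H2→d4:-→d5:-→d6:-→d7:-→d8:H4→d9:-→d10:-→d11:-→d12:-→d13:-→d14:-→d15:-→d16:-→d17:-→d18:-→d19:-→d20:H6 -> H6
  lookup 192.0.1.135: bits 1100 walk d0:-→d1:-→d2:-→d3:H2→d4:- -> H2
  + 200.59.172.0/24 (H3) depth=24
  - 200.0.0.0/8 clear@8
  - 204.9.121.0/24 clear@24
  + 192.0.0.0/2 (H4) depth=2
  + 204.0.0.0/7 (H6) depth=7
  lookup 204.9.112.219: bits 11001100000010010111 walk d0:-→d1:-→d2:H4→d3:H2→d4:-→d5:-→d6:-→d7:H6→d8:H4→d9:-→d10:-→d11:-→d12:-→d13:-→d14:-→d15:-→d16:-→d17:-→d18:-→d19:-→d20:H6 -> H6
  lookup 192.53.190.224: bits 1100 walk d0:-→d1:-→d2:H4→d3:H2→d4:- -> H2
  lookup 204.9.121.65: bits 11001100000010010111100101 walk d0:-→d1:-→d2:H4→d3:H2→d4:-→d5:-→d6:-→d7:H6→d8:H4→d9:-→d10:-→d11:-→d12:-→d13:-→d14:-→d15:-→d16:-→d17:-→d18:-→d19:-→d20:H6→d21:-→d22:-→d23:-→d24:-→d25:-→d26:H5 -> H5
  - 204.0.0.0/7 clear@7
  lookup 204.0.127.243: bits 110011000000 walk d0:-→d1:-→d2:H4→d3:H2→d4:-→d5:-→d6:-→d7:-→d8:H4→d9:-→d10:-→d11:-→d12:- -> H4
  lookup 122.232.70.142: bits ε walk d0:- -> no-route
  lookup 192.0.0.0: bits 1100 walk d0:-→d1:-→d2:H4→d3:H2→d4:- -> H2
  + 204.0.0.0/8 (H4) depth=8

== LOOKUPS ==
["H5","H6","H2","H6","H2","H5","H4","no-route","H2"]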